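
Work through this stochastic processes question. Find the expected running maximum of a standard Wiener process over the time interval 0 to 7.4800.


E(max B(s)) = sqrt(2t/pi)
= sqrt(2*7.4800/pi)
= sqrt(4.7619)
= 2.1822

2.1822


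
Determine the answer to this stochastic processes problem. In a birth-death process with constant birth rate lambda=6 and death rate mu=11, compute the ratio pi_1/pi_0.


For birth-death process, pi_n/pi_0 = (lambda/mu)^n
= (6/11)^1
= 0.5455

0.5455


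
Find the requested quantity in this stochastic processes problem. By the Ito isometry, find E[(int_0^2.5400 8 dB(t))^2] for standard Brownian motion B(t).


By Ito isometry: E[(int f dB)^2] = int f^2 dt
= 8^2 * 2.5400
= 64 * 2.5400 = 162.5600

162.5600


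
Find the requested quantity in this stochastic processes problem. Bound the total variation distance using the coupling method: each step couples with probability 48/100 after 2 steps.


TV distance bound <= (1-delta)^n
= (1 - 0.4800)^2
= 0.5200^2
= 0.2704

0.2704


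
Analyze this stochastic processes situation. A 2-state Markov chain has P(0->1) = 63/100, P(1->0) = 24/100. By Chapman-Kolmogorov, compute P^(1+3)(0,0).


P^4 = P^1 * P^3
Computing via matrix multiplication of the transition matrix.
Entry (0,0) of P^4 = 0.2761

0.2761


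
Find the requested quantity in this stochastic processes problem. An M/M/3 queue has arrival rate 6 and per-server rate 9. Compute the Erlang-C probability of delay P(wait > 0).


a = lambda/mu = 0.6667
rho = a/c = 0.2222
Erlang-C formula applied:
C(c,a) = 0.0325

0.0325


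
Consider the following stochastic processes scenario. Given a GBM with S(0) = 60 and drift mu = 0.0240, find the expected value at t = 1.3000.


E[S(t)] = S(0) * exp(mu * t)
= 60 * exp(0.0240 * 1.3000)
= 60 * 1.0317
= 61.9015

61.9015


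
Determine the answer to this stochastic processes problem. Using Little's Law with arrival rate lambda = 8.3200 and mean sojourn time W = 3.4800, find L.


Little's Law: L = lambda * W
= 8.3200 * 3.4800
= 28.9536

28.9536


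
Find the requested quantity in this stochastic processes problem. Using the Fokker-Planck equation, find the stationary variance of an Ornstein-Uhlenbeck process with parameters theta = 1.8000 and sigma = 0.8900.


Stationary variance = sigma^2 / (2*theta)
= 0.8900^2 / (2*1.8000)
= 0.7921 / 3.6000
= 0.2200

0.2200


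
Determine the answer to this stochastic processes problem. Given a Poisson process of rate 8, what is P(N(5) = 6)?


P(N(t)=k) = (lambda*t)^k * exp(-lambda*t) / k!
lambda*t = 40
= 40^6 * exp(-40) / 6!
= 4096000000 * 4.2484e-18 / 720
= 2.4168e-11

2.4168e-11


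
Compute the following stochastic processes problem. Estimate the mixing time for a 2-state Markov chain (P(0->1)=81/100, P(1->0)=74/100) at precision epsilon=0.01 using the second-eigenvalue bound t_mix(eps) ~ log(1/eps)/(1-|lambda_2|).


lambda_2 = |1 - p01 - p10| = |1 - 0.8100 - 0.7400| = 0.5500
t_mix ~ log(1/eps)/(1 - |lambda_2|)
= log(100)/(1 - 0.5500) = 4.6052/0.4500
= 10.2337

10.2337


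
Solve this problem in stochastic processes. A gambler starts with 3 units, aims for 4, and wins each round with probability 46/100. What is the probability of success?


Gambler's ruin formula:
r = q/p = 0.5400/0.4600 = 1.1739
P(win) = (1 - r^i)/(1 - r^N)
= (1 - 1.1739^3)/(1 - 1.1739^4)
= 0.6871

0.6871


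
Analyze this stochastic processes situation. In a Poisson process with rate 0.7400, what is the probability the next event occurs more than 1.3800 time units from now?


P(X > t) = exp(-lambda * t)
= exp(-0.7400 * 1.3800)
= exp(-1.0212) = 0.3602

0.3602


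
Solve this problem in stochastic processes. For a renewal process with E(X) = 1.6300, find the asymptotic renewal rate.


Long-run renewal rate = 1/E(X)
= 1/1.6300
= 0.6135

0.6135


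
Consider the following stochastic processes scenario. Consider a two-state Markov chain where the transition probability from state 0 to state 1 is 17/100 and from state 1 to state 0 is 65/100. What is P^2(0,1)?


Computing P^2 by matrix multiplication.
P = [[0.8300, 0.1700], [0.6500, 0.3500]]
After raising P to the power 2:
P^2(0,1) = 0.2006

0.2006


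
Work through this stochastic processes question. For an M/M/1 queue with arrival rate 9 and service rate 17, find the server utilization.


rho = lambda/mu
= 9/17
= 0.5294

0.5294


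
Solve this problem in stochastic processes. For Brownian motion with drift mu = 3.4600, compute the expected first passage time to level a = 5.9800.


Expected first passage time = a/mu
= 5.9800/3.4600
= 1.7283

1.7283


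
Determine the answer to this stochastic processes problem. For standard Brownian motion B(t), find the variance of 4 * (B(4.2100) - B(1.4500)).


Var(alpha*(B(t)-B(s))) = alpha^2 * (t-s)
= 4^2 * (4.2100 - 1.4500)
= 16 * 2.7600
= 44.1600

44.1600


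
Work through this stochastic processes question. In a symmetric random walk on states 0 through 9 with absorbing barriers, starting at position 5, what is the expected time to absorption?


For symmetric RW on 0,...,N with absorbing barriers, E(i) = i*(N-i)
E(5) = 5 * 4 = 20

20


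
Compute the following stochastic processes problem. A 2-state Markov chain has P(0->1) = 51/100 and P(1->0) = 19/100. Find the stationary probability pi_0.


Stationary distribution: pi_0 = p10/(p01+p10), pi_1 = p01/(p01+p10)
p01 = 0.5100, p10 = 0.1900
pi_0 = 0.2714

0.2714


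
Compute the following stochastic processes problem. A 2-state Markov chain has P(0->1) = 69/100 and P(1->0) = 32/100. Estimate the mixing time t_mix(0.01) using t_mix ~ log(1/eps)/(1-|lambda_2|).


lambda_2 = |1 - p01 - p10| = |1 - 0.6900 - 0.3200| = 0.0100
t_mix ~ log(1/eps)/(1 - |lambda_2|)
= log(100)/(1 - 0.0100) = 4.6052/0.9900
= 4.6517

4.6517


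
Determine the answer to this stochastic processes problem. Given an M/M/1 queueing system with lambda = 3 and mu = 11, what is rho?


rho = lambda/mu
= 3/11
= 0.2727

0.2727


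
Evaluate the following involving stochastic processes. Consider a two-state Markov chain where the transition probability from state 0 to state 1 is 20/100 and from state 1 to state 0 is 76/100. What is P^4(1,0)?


Computing P^4 by matrix multiplication.
P = [[0.8000, 0.2000], [0.7600, 0.2400]]
After raising P to the power 4:
P^4(1,0) = 0.7917

0.7917


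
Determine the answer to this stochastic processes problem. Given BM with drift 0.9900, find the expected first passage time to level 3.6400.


Expected first passage time = a/mu
= 3.6400/0.9900
= 3.6768

3.6768


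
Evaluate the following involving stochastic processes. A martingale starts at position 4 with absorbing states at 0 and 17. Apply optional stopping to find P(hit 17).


By optional stopping theorem: E(M at tau) = M(0) = 4
P(hit 17)*17 + P(hit 0)*0 = 4
P(hit 17) = (4 - 0)/(17 - 0) = 4/17 = 0.2353

0.2353


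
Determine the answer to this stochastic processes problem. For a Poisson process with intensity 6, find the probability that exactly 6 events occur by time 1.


P(N(t)=k) = (lambda*t)^k * exp(-lambda*t) / k!
lambda*t = 6
= 6^6 * exp(-6) / 6!
= 46656 * 0.0025 / 720
= 0.1606

0.1606


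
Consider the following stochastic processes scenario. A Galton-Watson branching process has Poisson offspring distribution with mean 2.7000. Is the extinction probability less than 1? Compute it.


Since mu = 2.7000 > 1, extinction prob q < 1.
Solve s = exp(mu*(s-1)) iteratively.
q = 0.0844

0.0844


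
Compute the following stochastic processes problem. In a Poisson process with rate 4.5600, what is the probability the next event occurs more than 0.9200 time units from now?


P(X > t) = exp(-lambda * t)
= exp(-4.5600 * 0.9200)
= exp(-4.1952) = 0.0151

0.0151


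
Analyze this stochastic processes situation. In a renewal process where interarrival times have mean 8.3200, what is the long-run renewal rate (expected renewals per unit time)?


Long-run renewal rate = 1/E(X)
= 1/8.3200
= 0.1202

0.1202


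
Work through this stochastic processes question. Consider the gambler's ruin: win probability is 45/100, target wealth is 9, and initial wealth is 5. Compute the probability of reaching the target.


Gambler's ruin formula:
r = q/p = 0.5500/0.4500 = 1.2222
P(win) = (1 - r^i)/(1 - r^N)
= (1 - 1.2222^5)/(1 - 1.2222^9)
= 0.3396

0.3396


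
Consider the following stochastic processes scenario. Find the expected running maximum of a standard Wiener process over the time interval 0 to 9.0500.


E(max B(s)) = sqrt(2t/pi)
= sqrt(2*9.0500/pi)
= sqrt(5.7614)
= 2.4003

2.4003


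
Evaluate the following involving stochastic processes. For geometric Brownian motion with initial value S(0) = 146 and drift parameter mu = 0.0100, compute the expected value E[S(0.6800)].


E[S(t)] = S(0) * exp(mu * t)
= 146 * exp(0.0100 * 0.6800)
= 146 * 1.0068
= 146.9962

146.9962


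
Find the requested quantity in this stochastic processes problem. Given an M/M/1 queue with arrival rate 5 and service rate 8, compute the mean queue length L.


rho = 5/8 = 0.6250
L = rho/(1-rho)
= 0.6250/0.3750
= 1.6667

1.6667


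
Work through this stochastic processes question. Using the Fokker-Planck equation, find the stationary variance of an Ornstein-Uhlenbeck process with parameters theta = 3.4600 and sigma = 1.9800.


Stationary variance = sigma^2 / (2*theta)
= 1.9800^2 / (2*3.4600)
= 3.9204 / 6.9200
= 0.5665

0.5665


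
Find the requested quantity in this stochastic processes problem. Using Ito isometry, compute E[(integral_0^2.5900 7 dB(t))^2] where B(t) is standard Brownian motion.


By Ito isometry: E[(int f dB)^2] = int f^2 dt
= 7^2 * 2.5900
= 49 * 2.5900 = 126.9100

126.9100


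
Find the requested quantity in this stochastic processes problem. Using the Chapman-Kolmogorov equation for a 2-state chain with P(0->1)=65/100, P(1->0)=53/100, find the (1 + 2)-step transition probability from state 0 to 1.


P^3 = P^1 * P^2
Computing via matrix multiplication of the transition matrix.
Entry (0,1) of P^3 = 0.5541

0.5541


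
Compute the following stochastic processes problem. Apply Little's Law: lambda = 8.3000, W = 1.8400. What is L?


Little's Law: L = lambda * W
= 8.3000 * 1.8400
= 15.2720

15.2720


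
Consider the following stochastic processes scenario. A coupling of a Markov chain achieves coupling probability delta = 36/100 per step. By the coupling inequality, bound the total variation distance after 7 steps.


TV distance bound <= (1-delta)^n
= (1 - 0.3600)^7
= 0.6400^7
= 0.0440

0.0440


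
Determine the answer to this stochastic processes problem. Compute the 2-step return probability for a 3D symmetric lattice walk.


P(return in 2 steps) = P(reverse first step) = 1/(2d)
= 1/6
= 0.1667

0.1667


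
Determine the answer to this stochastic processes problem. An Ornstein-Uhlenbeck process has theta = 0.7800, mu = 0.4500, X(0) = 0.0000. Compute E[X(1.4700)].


E[X(t)] = mu + (X(0) - mu)*exp(-theta*t)
= 0.4500 + (0.0000 - 0.4500)*exp(-0.7800*1.4700)
= 0.4500 + -0.4500 * 0.3177
= 0.3070

0.3070


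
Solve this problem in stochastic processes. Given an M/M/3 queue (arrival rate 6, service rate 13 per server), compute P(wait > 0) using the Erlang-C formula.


a = lambda/mu = 0.4615
rho = a/c = 0.1538
Erlang-C formula applied:
C(c,a) = 0.0122

0.0122


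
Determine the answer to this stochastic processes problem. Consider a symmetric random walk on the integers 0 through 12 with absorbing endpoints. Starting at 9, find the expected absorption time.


For symmetric RW on 0,...,N with absorbing barriers, E(i) = i*(N-i)
E(9) = 9 * 3 = 27

27


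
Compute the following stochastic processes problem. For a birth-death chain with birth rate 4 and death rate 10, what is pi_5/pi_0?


For birth-death process, pi_n/pi_0 = (lambda/mu)^n
= (4/10)^5
= 0.0102

0.0102


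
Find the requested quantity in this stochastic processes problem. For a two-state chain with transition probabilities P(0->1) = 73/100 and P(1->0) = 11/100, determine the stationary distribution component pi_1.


Stationary distribution: pi_0 = p10/(p01+p10), pi_1 = p01/(p01+p10)
p01 = 0.7300, p10 = 0.1100
pi_1 = 0.8690

0.8690


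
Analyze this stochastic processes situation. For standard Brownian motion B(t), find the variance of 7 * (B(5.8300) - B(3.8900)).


Var(alpha*(B(t)-B(s))) = alpha^2 * (t-s)
= 7^2 * (5.8300 - 3.8900)
= 49 * 1.9400
= 95.0600

95.0600


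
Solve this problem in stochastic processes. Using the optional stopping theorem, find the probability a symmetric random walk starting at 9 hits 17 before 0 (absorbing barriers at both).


By optional stopping theorem: E(M at tau) = M(0) = 9
P(hit 17)*17 + P(hit 0)*0 = 9
P(hit 17) = (9 - 0)/(17 - 0) = 9/17 = 0.5294

0.5294


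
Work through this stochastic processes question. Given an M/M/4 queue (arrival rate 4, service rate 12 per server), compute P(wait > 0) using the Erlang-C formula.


a = lambda/mu = 0.3333
rho = a/c = 0.0833
Erlang-C formula applied:
C(c,a) = 4.0209e-04

4.0209e-04


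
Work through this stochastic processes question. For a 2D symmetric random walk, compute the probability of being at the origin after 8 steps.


P = C(8,4)^2 / 4^8
= 70^2 / 65536
= 4900 / 65536
= 0.0748

0.0748


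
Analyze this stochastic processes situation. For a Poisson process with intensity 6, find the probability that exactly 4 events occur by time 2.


P(N(t)=k) = (lambda*t)^k * exp(-lambda*t) / k!
lambda*t = 12
= 12^4 * exp(-12) / 4!
= 20736 * 6.1442e-06 / 24
= 0.0053

0.0053


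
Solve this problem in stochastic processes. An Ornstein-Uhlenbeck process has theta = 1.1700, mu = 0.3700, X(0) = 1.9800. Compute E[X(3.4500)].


E[X(t)] = mu + (X(0) - mu)*exp(-theta*t)
= 0.3700 + (1.9800 - 0.3700)*exp(-1.1700*3.4500)
= 0.3700 + 1.6100 * 0.0177
= 0.3984

0.3984


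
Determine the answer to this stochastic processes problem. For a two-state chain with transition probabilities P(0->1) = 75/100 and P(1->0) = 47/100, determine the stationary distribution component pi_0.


Stationary distribution: pi_0 = p10/(p01+p10), pi_1 = p01/(p01+p10)
p01 = 0.7500, p10 = 0.4700
pi_0 = 0.3852

0.3852


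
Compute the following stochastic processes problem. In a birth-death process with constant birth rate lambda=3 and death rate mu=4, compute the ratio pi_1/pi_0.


For birth-death process, pi_n/pi_0 = (lambda/mu)^n
= (3/4)^1
= 0.7500

0.7500


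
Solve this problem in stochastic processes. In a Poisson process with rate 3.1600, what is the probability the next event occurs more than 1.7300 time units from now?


P(X > t) = exp(-lambda * t)
= exp(-3.1600 * 1.7300)
= exp(-5.4668) = 0.0042

0.0042


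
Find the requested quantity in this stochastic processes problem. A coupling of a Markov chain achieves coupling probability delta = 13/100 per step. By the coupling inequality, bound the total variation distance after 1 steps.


TV distance bound <= (1-delta)^n
= (1 - 0.1300)^1
= 0.8700^1
= 0.8700

0.8700


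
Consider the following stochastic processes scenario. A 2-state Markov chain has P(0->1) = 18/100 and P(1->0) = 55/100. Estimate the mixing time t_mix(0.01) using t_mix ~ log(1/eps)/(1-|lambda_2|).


lambda_2 = |1 - p01 - p10| = |1 - 0.1800 - 0.5500| = 0.2700
t_mix ~ log(1/eps)/(1 - |lambda_2|)
= log(100)/(1 - 0.2700) = 4.6052/0.7300
= 6.3085

6.3085


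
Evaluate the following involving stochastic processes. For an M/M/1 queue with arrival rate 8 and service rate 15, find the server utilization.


rho = lambda/mu
= 8/15
= 0.5333

0.5333


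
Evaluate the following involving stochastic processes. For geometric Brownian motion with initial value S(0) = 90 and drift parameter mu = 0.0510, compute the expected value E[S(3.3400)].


E[S(t)] = S(0) * exp(mu * t)
= 90 * exp(0.0510 * 3.3400)
= 90 * 1.1857
= 106.7137

106.7137


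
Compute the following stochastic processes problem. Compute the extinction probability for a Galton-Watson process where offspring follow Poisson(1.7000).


Since mu = 1.7000 > 1, extinction prob q < 1.
Solve s = exp(mu*(s-1)) iteratively.
q = 0.3088

0.3088


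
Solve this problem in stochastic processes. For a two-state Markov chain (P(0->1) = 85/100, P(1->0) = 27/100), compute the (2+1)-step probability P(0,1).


P^3 = P^2 * P^1
Computing via matrix multiplication of the transition matrix.
Entry (0,1) of P^3 = 0.7602

0.7602


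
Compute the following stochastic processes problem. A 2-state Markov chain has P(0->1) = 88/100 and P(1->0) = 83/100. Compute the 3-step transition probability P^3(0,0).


Computing P^3 by matrix multiplication.
P = [[0.1200, 0.8800], [0.8300, 0.1700]]
After raising P to the power 3:
P^3(0,0) = 0.3012

0.3012


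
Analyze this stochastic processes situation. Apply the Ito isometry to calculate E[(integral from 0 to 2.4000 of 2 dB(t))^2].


By Ito isometry: E[(int f dB)^2] = int f^2 dt
= 2^2 * 2.4000
= 4 * 2.4000 = 9.6000

9.6000


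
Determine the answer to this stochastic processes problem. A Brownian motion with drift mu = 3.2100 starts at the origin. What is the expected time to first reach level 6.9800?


Expected first passage time = a/mu
= 6.9800/3.2100
= 2.1745

2.1745


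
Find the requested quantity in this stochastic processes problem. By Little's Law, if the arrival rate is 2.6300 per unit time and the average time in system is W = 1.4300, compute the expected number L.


Little's Law: L = lambda * W
= 2.6300 * 1.4300
= 3.7609

3.7609


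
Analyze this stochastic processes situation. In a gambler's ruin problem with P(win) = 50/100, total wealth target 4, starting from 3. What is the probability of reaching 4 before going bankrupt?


p = 1/2: P(win) = i/N = 3/4
= 0.7500

0.7500


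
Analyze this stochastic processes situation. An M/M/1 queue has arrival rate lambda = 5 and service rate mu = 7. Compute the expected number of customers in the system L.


rho = 5/7 = 0.7143
L = rho/(1-rho)
= 0.7143/0.2857
= 2.5000

2.5000


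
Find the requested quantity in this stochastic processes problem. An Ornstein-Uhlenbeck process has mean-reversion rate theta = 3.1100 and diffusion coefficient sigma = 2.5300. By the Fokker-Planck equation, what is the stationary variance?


Stationary variance = sigma^2 / (2*theta)
= 2.5300^2 / (2*3.1100)
= 6.4009 / 6.2200
= 1.0291

1.0291


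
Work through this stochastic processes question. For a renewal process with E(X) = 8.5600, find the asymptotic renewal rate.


Long-run renewal rate = 1/E(X)
= 1/8.5600
= 0.1168

0.1168


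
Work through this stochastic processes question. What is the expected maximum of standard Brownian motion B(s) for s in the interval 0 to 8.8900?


E(max B(s)) = sqrt(2t/pi)
= sqrt(2*8.8900/pi)
= sqrt(5.6595)
= 2.3790

2.3790


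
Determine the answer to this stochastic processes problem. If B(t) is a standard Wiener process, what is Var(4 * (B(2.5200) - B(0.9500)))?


Var(alpha*(B(t)-B(s))) = alpha^2 * (t-s)
= 4^2 * (2.5200 - 0.9500)
= 16 * 1.5700
= 25.1200

25.1200


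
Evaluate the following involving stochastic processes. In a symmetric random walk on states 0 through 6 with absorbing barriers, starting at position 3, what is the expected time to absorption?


For symmetric RW on 0,...,N with absorbing barriers, E(i) = i*(N-i)
E(3) = 3 * 3 = 9

9


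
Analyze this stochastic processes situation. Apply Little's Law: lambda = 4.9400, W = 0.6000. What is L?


Little's Law: L = lambda * W
= 4.9400 * 0.6000
= 2.9640

2.9640


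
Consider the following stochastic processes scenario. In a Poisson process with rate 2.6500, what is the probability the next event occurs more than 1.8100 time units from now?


P(X > t) = exp(-lambda * t)
= exp(-2.6500 * 1.8100)
= exp(-4.7965) = 0.0083

0.0083


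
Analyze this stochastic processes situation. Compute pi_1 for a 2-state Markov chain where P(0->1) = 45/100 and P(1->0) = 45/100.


Stationary distribution: pi_0 = p10/(p01+p10), pi_1 = p01/(p01+p10)
p01 = 0.4500, p10 = 0.4500
pi_1 = 0.5000

0.5000


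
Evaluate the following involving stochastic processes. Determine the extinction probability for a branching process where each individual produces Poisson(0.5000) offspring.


Since mu = 0.5000 <= 1, extinction probability = 1.

1.0000


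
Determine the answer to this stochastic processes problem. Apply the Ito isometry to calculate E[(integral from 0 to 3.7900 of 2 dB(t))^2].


By Ito isometry: E[(int f dB)^2] = int f^2 dt
= 2^2 * 3.7900
= 4 * 3.7900 = 15.1600

15.1600


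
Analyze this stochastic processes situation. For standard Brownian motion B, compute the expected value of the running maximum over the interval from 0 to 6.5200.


E(max B(s)) = sqrt(2t/pi)
= sqrt(2*6.5200/pi)
= sqrt(4.1508)
= 2.0373

2.0373


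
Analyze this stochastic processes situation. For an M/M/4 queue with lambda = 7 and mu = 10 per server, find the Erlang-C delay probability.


a = lambda/mu = 0.7000
rho = a/c = 0.1750
Erlang-C formula applied:
C(c,a) = 0.0060

0.0060


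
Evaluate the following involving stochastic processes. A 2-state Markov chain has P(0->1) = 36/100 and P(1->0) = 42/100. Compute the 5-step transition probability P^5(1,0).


Computing P^5 by matrix multiplication.
P = [[0.6400, 0.3600], [0.4200, 0.5800]]
After raising P to the power 5:
P^5(1,0) = 0.5382

0.5382


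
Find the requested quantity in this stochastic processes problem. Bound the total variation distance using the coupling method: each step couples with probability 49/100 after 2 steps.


TV distance bound <= (1-delta)^n
= (1 - 0.4900)^2
= 0.5100^2
= 0.2601

0.2601


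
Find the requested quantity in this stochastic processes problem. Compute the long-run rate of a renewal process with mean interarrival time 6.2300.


Long-run renewal rate = 1/E(X)
= 1/6.2300
= 0.1605

0.1605


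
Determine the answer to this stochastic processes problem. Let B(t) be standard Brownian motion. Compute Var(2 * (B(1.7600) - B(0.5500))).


Var(alpha*(B(t)-B(s))) = alpha^2 * (t-s)
= 2^2 * (1.7600 - 0.5500)
= 4 * 1.2100
= 4.8400

4.8400


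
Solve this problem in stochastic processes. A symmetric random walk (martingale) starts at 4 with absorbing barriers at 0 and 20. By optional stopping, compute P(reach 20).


By optional stopping theorem: E(M at tau) = M(0) = 4
P(hit 20)*20 + P(hit 0)*0 = 4
P(hit 20) = (4 - 0)/(20 - 0) = 1/5 = 0.2000

0.2000


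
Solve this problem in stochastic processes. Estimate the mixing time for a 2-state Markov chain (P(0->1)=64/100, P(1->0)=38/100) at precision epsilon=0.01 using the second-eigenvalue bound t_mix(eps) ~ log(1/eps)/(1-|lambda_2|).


lambda_2 = |1 - p01 - p10| = |1 - 0.6400 - 0.3800| = 0.0200
t_mix ~ log(1/eps)/(1 - |lambda_2|)
= log(100)/(1 - 0.0200) = 4.6052/0.9800
= 4.6992

4.6992


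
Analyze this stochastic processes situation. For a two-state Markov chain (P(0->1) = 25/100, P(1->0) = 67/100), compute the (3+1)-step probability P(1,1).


P^4 = P^3 * P^1
Computing via matrix multiplication of the transition matrix.
Entry (1,1) of P^4 = 0.2718

0.2718


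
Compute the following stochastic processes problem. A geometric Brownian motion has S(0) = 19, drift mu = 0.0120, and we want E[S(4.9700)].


E[S(t)] = S(0) * exp(mu * t)
= 19 * exp(0.0120 * 4.9700)
= 19 * 1.0615
= 20.1676

20.1676


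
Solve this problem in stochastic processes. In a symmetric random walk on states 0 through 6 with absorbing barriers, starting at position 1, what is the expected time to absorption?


For symmetric RW on 0,...,N with absorbing barriers, E(i) = i*(N-i)
E(1) = 1 * 5 = 5

5


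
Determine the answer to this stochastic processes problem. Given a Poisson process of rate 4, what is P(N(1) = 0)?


P(N(t)=k) = (lambda*t)^k * exp(-lambda*t) / k!
lambda*t = 4
= 4^0 * exp(-4) / 0!
= 1 * 0.0183 / 1
= 0.0183

0.0183


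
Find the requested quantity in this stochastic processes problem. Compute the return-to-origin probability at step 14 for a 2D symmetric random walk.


P = C(14,7)^2 / 4^14
= 3432^2 / 268435456
= 11778624 / 268435456
= 0.0439

0.0439


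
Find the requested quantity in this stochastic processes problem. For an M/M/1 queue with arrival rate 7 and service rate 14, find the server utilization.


rho = lambda/mu
= 7/14
= 0.5000

0.5000


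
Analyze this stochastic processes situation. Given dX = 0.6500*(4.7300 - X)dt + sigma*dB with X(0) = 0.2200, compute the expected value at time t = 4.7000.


E[X(t)] = mu + (X(0) - mu)*exp(-theta*t)
= 4.7300 + (0.2200 - 4.7300)*exp(-0.6500*4.7000)
= 4.7300 + -4.5100 * 0.0471
= 4.5175

4.5175


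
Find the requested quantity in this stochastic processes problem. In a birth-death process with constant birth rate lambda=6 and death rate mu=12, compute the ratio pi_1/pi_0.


For birth-death process, pi_n/pi_0 = (lambda/mu)^n
= (6/12)^1
= 0.5000

0.5000


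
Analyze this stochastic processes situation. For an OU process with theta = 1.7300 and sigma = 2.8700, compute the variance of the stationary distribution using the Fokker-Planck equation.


Stationary variance = sigma^2 / (2*theta)
= 2.8700^2 / (2*1.7300)
= 8.2369 / 3.4600
= 2.3806

2.3806


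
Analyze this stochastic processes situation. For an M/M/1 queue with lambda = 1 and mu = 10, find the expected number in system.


rho = 1/10 = 0.1000
L = rho/(1-rho)
= 0.1000/0.9000
= 0.1111

0.1111


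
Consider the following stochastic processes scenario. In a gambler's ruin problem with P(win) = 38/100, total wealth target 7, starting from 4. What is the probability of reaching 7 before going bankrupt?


Gambler's ruin formula:
r = q/p = 0.6200/0.3800 = 1.6316
P(win) = (1 - r^i)/(1 - r^N)
= (1 - 1.6316^4)/(1 - 1.6316^7)
= 0.2044

0.2044


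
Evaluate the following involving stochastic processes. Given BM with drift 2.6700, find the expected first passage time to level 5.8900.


Expected first passage time = a/mu
= 5.8900/2.6700
= 2.2060

2.2060


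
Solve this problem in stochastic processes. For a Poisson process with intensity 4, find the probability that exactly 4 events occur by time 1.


P(N(t)=k) = (lambda*t)^k * exp(-lambda*t) / k!
lambda*t = 4
= 4^4 * exp(-4) / 4!
= 256 * 0.0183 / 24
= 0.1954

0.1954


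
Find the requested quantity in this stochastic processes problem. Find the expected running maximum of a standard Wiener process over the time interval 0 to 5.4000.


E(max B(s)) = sqrt(2t/pi)
= sqrt(2*5.4000/pi)
= sqrt(3.4377)
= 1.8541

1.8541


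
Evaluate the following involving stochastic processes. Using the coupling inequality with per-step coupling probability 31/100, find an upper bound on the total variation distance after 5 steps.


TV distance bound <= (1-delta)^n
= (1 - 0.3100)^5
= 0.6900^5
= 0.1564

0.1564


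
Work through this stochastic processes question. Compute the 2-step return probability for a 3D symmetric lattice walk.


P(return in 2 steps) = P(reverse first step) = 1/(2d)
= 1/6
= 0.1667

0.1667


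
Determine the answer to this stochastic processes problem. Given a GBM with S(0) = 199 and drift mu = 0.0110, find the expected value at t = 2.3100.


E[S(t)] = S(0) * exp(mu * t)
= 199 * exp(0.0110 * 2.3100)
= 199 * 1.0257
= 204.1214

204.1214


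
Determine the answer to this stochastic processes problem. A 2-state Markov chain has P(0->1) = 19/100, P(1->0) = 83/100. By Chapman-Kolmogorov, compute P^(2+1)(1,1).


P^3 = P^2 * P^1
Computing via matrix multiplication of the transition matrix.
Entry (1,1) of P^3 = 0.1863

0.1863


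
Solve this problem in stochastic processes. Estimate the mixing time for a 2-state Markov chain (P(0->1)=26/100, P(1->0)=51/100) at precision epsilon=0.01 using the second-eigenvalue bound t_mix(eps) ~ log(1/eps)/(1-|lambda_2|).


lambda_2 = |1 - p01 - p10| = |1 - 0.2600 - 0.5100| = 0.2300
t_mix ~ log(1/eps)/(1 - |lambda_2|)
= log(100)/(1 - 0.2300) = 4.6052/0.7700
= 5.9807

5.9807


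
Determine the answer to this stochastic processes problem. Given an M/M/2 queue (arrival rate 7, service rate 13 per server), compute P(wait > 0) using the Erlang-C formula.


a = lambda/mu = 0.5385
rho = a/c = 0.2692
Erlang-C formula applied:
C(c,a) = 0.1142

0.1142


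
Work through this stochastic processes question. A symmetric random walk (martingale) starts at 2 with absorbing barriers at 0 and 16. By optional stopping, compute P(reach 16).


By optional stopping theorem: E(M at tau) = M(0) = 2
P(hit 16)*16 + P(hit 0)*0 = 2
P(hit 16) = (2 - 0)/(16 - 0) = 1/8 = 0.1250

0.1250


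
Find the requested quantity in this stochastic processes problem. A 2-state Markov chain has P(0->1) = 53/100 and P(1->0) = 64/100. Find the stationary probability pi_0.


Stationary distribution: pi_0 = p10/(p01+p10), pi_1 = p01/(p01+p10)
p01 = 0.5300, p10 = 0.6400
pi_0 = 0.5470

0.5470


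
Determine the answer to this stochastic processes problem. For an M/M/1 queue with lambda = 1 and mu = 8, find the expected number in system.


rho = 1/8 = 0.1250
L = rho/(1-rho)
= 0.1250/0.8750
= 0.1429

0.1429


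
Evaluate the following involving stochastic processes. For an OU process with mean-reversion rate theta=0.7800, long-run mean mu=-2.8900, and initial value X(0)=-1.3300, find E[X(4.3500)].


E[X(t)] = mu + (X(0) - mu)*exp(-theta*t)
= -2.8900 + (-1.3300 - -2.8900)*exp(-0.7800*4.3500)
= -2.8900 + 1.5600 * 0.0336
= -2.8376

-2.8376


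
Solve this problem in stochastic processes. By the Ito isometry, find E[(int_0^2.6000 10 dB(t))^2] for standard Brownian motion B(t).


By Ito isometry: E[(int f dB)^2] = int f^2 dt
= 10^2 * 2.6000
= 100 * 2.6000 = 260.0000

260.0000


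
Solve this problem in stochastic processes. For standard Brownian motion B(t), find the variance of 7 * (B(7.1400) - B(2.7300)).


Var(alpha*(B(t)-B(s))) = alpha^2 * (t-s)
= 7^2 * (7.1400 - 2.7300)
= 49 * 4.4100
= 216.0900

216.0900


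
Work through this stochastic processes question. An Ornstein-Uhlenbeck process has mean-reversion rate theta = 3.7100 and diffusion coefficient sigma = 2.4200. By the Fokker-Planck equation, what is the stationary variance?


Stationary variance = sigma^2 / (2*theta)
= 2.4200^2 / (2*3.7100)
= 5.8564 / 7.4200
= 0.7893

0.7893


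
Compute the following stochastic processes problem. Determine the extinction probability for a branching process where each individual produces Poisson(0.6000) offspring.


Since mu = 0.6000 <= 1, extinction probability = 1.

1.0000


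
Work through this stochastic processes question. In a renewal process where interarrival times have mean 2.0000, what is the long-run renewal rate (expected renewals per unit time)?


Long-run renewal rate = 1/E(X)
= 1/2.0000
= 0.5000

0.5000


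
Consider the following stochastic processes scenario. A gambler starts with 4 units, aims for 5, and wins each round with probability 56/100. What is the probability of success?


Gambler's ruin formula:
r = q/p = 0.4400/0.5600 = 0.7857
P(win) = (1 - r^i)/(1 - r^N)
= (1 - 0.7857^4)/(1 - 0.7857^5)
= 0.8834

0.8834


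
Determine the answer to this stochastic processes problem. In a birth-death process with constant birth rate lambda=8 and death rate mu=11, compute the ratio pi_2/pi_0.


For birth-death process, pi_n/pi_0 = (lambda/mu)^n
= (8/11)^2
= 0.5289

0.5289


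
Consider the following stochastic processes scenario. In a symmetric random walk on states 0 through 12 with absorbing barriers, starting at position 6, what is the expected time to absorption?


For symmetric RW on 0,...,N with absorbing barriers, E(i) = i*(N-i)
E(6) = 6 * 6 = 36

36


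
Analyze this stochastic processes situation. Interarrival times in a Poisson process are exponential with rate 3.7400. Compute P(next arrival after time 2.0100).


P(X > t) = exp(-lambda * t)
= exp(-3.7400 * 2.0100)
= exp(-7.5174) = 5.4354e-04

5.4354e-04


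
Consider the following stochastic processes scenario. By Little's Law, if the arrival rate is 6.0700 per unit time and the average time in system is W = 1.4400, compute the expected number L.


Little's Law: L = lambda * W
= 6.0700 * 1.4400
= 8.7408

8.7408


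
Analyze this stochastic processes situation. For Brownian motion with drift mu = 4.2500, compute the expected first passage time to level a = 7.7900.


Expected first passage time = a/mu
= 7.7900/4.2500
= 1.8329

1.8329


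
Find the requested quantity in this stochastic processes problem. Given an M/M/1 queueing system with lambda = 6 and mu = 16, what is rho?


rho = lambda/mu
= 6/16
= 0.3750

0.3750


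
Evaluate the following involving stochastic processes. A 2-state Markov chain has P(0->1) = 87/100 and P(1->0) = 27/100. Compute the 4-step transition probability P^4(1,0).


Computing P^4 by matrix multiplication.
P = [[0.1300, 0.8700], [0.2700, 0.7300]]
After raising P to the power 4:
P^4(1,0) = 0.2368

0.2368


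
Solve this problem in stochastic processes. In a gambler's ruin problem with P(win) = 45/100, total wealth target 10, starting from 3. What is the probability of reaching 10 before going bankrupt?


Gambler's ruin formula:
r = q/p = 0.5500/0.4500 = 1.2222
P(win) = (1 - r^i)/(1 - r^N)
= (1 - 1.2222^3)/(1 - 1.2222^10)
= 0.1283

0.1283


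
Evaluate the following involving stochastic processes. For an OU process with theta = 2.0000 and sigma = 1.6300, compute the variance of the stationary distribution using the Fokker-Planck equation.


Stationary variance = sigma^2 / (2*theta)
= 1.6300^2 / (2*2.0000)
= 2.6569 / 4.0000
= 0.6642

0.6642


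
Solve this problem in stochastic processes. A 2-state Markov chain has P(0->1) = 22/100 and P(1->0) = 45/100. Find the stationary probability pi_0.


Stationary distribution: pi_0 = p10/(p01+p10), pi_1 = p01/(p01+p10)
p01 = 0.2200, p10 = 0.4500
pi_0 = 0.6716

0.6716


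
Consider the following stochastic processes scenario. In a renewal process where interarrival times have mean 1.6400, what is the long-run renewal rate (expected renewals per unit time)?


Long-run renewal rate = 1/E(X)
= 1/1.6400
= 0.6098

0.6098


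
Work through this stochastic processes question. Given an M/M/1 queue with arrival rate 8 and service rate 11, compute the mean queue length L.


rho = 8/11 = 0.7273
L = rho/(1-rho)
= 0.7273/0.2727
= 2.6667

2.6667


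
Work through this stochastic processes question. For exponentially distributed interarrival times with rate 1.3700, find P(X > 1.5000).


P(X > t) = exp(-lambda * t)
= exp(-1.3700 * 1.5000)
= exp(-2.0550) = 0.1281

0.1281


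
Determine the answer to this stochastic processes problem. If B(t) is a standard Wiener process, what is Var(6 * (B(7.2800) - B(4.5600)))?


Var(alpha*(B(t)-B(s))) = alpha^2 * (t-s)
= 6^2 * (7.2800 - 4.5600)
= 36 * 2.7200
= 97.9200

97.9200


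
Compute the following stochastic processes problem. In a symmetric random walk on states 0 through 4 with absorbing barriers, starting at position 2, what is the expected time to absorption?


For symmetric RW on 0,...,N with absorbing barriers, E(i) = i*(N-i)
E(2) = 2 * 2 = 4

4


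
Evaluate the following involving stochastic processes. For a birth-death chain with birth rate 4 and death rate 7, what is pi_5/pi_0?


For birth-death process, pi_n/pi_0 = (lambda/mu)^n
= (4/7)^5
= 0.0609

0.0609


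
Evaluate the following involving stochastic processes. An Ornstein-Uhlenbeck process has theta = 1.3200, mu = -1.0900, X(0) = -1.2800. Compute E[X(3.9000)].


E[X(t)] = mu + (X(0) - mu)*exp(-theta*t)
= -1.0900 + (-1.2800 - -1.0900)*exp(-1.3200*3.9000)
= -1.0900 + -0.1900 * 0.0058
= -1.0911

-1.0911


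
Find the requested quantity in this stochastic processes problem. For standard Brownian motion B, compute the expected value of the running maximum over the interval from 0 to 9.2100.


E(max B(s)) = sqrt(2t/pi)
= sqrt(2*9.2100/pi)
= sqrt(5.8633)
= 2.4214

2.4214


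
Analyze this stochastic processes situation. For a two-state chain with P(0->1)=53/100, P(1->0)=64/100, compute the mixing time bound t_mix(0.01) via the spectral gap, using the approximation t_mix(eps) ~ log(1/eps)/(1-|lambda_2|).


lambda_2 = |1 - p01 - p10| = |1 - 0.5300 - 0.6400| = 0.1700
t_mix ~ log(1/eps)/(1 - |lambda_2|)
= log(100)/(1 - 0.1700) = 4.6052/0.8300
= 5.5484

5.5484


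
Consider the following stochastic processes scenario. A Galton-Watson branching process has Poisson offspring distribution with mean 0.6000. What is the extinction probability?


Since mu = 0.6000 <= 1, extinction probability = 1.

1.0000


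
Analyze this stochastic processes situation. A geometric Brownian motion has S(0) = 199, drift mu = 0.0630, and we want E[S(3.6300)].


E[S(t)] = S(0) * exp(mu * t)
= 199 * exp(0.0630 * 3.6300)
= 199 * 1.2570
= 250.1335

250.1335


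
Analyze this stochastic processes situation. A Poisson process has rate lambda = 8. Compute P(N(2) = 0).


P(N(t)=k) = (lambda*t)^k * exp(-lambda*t) / k!
lambda*t = 16
= 16^0 * exp(-16) / 0!
= 1 * 1.1254e-07 / 1
= 1.1254e-07

1.1254e-07


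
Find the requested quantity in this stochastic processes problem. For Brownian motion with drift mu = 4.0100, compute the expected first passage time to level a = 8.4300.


Expected first passage time = a/mu
= 8.4300/4.0100
= 2.1022

2.1022


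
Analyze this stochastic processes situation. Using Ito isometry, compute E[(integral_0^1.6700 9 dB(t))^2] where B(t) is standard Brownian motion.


By Ito isometry: E[(int f dB)^2] = int f^2 dt
= 9^2 * 1.6700
= 81 * 1.6700 = 135.2700

135.2700


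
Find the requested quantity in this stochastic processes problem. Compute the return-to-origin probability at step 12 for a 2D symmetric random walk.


P = C(12,6)^2 / 4^12
= 924^2 / 16777216
= 853776 / 16777216
= 0.0509

0.0509


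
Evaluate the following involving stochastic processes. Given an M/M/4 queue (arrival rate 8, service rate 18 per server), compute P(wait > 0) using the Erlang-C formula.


a = lambda/mu = 0.4444
rho = a/c = 0.1111
Erlang-C formula applied:
C(c,a) = 0.0012

0.0012


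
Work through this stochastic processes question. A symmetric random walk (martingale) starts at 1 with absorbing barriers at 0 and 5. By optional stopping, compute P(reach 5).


By optional stopping theorem: E(M at tau) = M(0) = 1
P(hit 5)*5 + P(hit 0)*0 = 1
P(hit 5) = (1 - 0)/(5 - 0) = 1/5 = 0.2000

0.2000


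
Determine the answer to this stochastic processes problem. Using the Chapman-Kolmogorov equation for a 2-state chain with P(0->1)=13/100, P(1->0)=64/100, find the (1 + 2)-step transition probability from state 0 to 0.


P^3 = P^1 * P^2
Computing via matrix multiplication of the transition matrix.
Entry (0,0) of P^3 = 0.8332

0.8332


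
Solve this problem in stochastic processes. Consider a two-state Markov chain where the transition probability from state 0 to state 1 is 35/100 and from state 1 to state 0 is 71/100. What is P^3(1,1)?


Computing P^3 by matrix multiplication.
P = [[0.6500, 0.3500], [0.7100, 0.2900]]
After raising P to the power 3:
P^3(1,1) = 0.3300

0.3300


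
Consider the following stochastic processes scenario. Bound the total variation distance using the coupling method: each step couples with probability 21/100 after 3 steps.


TV distance bound <= (1-delta)^n
= (1 - 0.2100)^3
= 0.7900^3
= 0.4930

0.4930


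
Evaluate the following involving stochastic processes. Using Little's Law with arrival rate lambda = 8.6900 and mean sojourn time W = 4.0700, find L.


Little's Law: L = lambda * W
= 8.6900 * 4.0700
= 35.3683

35.3683


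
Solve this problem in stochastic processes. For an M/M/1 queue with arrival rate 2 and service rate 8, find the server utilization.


rho = lambda/mu
= 2/8
= 0.2500

0.2500


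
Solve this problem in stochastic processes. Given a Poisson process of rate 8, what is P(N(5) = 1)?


P(N(t)=k) = (lambda*t)^k * exp(-lambda*t) / k!
lambda*t = 40
= 40^1 * exp(-40) / 1!
= 40 * 4.2484e-18 / 1
= 1.6993e-16

1.6993e-16
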